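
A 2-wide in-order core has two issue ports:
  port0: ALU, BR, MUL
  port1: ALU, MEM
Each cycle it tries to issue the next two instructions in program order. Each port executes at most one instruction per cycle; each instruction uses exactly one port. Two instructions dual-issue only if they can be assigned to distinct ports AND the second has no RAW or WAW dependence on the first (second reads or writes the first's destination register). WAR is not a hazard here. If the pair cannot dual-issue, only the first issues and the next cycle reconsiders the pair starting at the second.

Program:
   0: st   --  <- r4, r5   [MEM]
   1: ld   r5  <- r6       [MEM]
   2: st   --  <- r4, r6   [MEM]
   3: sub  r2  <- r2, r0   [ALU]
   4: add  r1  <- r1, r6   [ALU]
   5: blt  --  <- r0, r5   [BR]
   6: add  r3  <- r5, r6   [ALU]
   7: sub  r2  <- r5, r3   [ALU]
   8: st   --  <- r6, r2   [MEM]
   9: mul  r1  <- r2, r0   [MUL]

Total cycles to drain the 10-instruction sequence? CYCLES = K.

CYCLES = 7

t=0 i0:st ; no-port MEM/MEM
t=1 i1:ld ; no-port MEM/MEM
t=2 i2&i3:st+sub ; 2-wide
t=3 i4&i5:add+blt ; 2-wide
t=4 i6:add ; RAW r3
t=5 i7:sub ; RAW r2
t=6 i8&i9:st+mul ; 2-wide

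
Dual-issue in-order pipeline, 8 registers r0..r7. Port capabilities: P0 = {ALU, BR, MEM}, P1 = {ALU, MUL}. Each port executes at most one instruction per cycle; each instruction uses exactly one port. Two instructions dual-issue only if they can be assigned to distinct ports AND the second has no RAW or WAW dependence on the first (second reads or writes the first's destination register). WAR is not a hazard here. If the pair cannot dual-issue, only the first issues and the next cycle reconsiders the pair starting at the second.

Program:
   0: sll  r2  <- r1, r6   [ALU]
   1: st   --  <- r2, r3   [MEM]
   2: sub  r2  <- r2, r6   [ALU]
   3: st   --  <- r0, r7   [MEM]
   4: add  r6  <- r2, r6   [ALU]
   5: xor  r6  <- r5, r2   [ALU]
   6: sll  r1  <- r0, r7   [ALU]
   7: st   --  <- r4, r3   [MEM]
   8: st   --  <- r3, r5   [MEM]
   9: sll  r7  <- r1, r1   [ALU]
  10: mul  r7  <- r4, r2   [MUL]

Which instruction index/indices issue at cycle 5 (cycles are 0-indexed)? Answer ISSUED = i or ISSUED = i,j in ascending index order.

#0 head=0: sll.ALU i0 RAW r2
#1 head=1: st.MEM+sub.ALU i1,i2 dual
#2 head=3: st.MEM+add.ALU i3,i4 dual
#3 head=5: xor.ALU+sll.ALU i5,i6 dual
#4 head=7: st.MEM i7 no-port MEM/MEM
#5 head=8: st.MEM+sll.ALU i8,i9 dual
#6 head=10: mul.MUL i10 tail

ISSUED = 8,9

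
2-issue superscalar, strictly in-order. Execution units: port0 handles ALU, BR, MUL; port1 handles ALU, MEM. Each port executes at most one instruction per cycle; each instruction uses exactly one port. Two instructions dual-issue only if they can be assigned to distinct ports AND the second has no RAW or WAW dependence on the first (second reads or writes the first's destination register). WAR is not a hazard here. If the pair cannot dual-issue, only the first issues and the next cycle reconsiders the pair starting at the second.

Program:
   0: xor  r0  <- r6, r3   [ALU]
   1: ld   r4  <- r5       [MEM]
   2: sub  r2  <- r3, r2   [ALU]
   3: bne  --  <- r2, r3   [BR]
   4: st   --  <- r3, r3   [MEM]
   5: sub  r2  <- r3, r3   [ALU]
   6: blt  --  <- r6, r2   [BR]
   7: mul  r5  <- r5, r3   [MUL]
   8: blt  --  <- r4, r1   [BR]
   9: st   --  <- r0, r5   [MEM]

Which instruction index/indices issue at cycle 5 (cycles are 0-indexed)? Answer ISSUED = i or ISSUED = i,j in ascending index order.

  cy0 -> i0&i1 (xor;ld) pair
  cy1 -> i2 (sub) RAW r2
  cy2 -> i3&i4 (bne;st) pair
  cy3 -> i5 (sub) RAW r2
  cy4 -> i6 (blt) no-port BR/MUL
  cy5 -> i7 (mul) no-port MUL/BR
  cy6 -> i8&i9 (blt;st) pair

ISSUED = 7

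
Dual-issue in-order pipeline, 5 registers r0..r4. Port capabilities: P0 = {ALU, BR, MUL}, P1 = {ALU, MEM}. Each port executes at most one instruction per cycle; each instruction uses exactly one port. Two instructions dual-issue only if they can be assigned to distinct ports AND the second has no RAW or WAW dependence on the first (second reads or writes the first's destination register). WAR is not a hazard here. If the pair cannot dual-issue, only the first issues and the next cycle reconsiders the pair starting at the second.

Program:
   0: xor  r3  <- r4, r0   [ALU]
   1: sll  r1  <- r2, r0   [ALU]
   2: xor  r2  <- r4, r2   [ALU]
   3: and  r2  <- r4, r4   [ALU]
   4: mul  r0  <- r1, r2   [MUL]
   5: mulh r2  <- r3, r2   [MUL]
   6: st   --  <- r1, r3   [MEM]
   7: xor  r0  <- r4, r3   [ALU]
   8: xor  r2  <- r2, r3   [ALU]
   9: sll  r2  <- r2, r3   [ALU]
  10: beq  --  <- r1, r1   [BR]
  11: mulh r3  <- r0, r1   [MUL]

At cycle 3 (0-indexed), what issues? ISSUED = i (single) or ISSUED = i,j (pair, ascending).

[0] i0,i1  xor+sll  -- 2-wide
[1] i2  xor  -- WAW r2
[2] i3  and  -- RAW r2
[3] i4  mul  -- no-port MUL/MUL
[4] i5,i6  mulh+st  -- 2-wide
[5] i7,i8  xor+xor  -- 2-wide
[6] i9,i10  sll+beq  -- 2-wide
[7] i11  mulh  -- tail

ISSUED = 4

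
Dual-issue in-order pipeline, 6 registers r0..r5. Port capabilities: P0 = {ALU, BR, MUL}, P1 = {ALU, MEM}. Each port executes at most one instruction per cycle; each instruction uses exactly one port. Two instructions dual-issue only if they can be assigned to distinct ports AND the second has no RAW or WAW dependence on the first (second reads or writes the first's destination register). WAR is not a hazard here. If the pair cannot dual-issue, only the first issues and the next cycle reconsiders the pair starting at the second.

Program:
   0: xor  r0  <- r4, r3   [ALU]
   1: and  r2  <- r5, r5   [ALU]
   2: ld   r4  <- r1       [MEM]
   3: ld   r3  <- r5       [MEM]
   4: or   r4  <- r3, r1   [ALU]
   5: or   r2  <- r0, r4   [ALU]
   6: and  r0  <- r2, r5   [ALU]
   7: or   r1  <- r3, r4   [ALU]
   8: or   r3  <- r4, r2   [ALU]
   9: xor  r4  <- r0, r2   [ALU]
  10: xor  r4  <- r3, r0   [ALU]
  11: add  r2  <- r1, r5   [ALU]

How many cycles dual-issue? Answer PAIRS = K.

PAIRS = 4

[0] i0+i1  xor+and  -- pair
[1] i2  ld  -- no-port MEM/MEM
[2] i3  ld  -- RAW r3
[3] i4  or  -- RAW r4
[4] i5  or  -- RAW r2
[5] i6+i7  and+or  -- pair
[6] i8+i9  or+xor  -- pair
[7] i10+i11  xor+add  -- pair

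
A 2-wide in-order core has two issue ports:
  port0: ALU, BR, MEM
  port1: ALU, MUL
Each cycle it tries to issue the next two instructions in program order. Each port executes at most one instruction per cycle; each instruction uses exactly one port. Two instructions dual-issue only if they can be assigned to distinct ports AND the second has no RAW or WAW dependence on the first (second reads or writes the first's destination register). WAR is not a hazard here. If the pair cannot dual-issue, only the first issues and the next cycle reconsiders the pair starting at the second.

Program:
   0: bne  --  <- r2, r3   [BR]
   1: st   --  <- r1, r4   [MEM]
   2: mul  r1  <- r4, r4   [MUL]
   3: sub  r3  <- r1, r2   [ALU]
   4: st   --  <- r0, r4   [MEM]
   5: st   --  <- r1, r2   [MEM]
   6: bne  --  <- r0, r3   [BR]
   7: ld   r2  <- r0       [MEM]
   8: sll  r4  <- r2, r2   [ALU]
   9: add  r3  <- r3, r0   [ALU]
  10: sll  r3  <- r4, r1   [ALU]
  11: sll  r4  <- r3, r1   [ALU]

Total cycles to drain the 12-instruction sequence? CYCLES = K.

CYCLES = 9

[0] i0  bne  -- no-port BR/MEM
[1] i1/i2  st;mul  -- pair
[2] i3/i4  sub;st  -- pair
[3] i5  st  -- no-port MEM/BR
[4] i6  bne  -- no-port BR/MEM
[5] i7  ld  -- RAW r2
[6] i8/i9  sll;add  -- pair
[7] i10  sll  -- RAW r3
[8] i11  sll  -- tail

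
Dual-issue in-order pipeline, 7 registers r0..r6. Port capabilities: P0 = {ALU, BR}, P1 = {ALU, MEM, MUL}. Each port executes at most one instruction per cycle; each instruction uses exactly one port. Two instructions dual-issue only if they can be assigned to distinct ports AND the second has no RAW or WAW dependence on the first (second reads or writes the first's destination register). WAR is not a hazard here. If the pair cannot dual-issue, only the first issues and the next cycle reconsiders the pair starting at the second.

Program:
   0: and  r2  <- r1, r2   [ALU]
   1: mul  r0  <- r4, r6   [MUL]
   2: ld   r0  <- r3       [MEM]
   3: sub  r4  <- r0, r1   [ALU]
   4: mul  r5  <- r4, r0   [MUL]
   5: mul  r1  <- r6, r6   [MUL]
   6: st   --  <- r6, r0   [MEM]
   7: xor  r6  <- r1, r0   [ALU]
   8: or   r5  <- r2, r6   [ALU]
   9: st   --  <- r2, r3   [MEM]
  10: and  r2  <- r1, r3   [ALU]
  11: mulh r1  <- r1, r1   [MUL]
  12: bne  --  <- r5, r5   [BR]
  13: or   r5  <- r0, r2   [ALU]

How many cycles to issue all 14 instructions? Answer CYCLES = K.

CYCLES = 9

t=0 i0,i1:and mul ; 2-wide
t=1 i2:ld ; RAW r0
t=2 i3:sub ; RAW r4
t=3 i4:mul ; no-port MUL/MUL
t=4 i5:mul ; no-port MUL/MEM
t=5 i6,i7:st xor ; 2-wide
t=6 i8,i9:or st ; 2-wide
t=7 i10,i11:and mulh ; 2-wide
t=8 i12,i13:bne or ; 2-wide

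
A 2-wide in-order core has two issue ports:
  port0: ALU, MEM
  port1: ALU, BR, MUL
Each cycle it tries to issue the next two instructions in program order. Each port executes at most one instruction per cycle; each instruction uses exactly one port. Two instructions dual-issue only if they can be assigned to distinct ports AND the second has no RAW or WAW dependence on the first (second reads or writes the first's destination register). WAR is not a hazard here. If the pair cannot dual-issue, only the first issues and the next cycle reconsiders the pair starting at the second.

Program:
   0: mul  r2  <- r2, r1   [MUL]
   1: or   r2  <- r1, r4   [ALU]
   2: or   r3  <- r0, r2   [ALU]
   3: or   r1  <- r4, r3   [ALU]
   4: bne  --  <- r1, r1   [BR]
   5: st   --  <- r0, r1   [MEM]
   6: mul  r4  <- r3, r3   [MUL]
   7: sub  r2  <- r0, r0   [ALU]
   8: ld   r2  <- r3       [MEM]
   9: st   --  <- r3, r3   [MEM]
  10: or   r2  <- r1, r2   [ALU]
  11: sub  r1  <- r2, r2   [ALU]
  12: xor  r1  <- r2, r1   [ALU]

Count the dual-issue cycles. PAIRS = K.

t=0 i0:mul.MUL ; WAW r2
t=1 i1:or.ALU ; RAW r2
t=2 i2:or.ALU ; RAW r3
t=3 i3:or.ALU ; RAW r1
t=4 i4/i5:bne.BR st.MEM ; pair
t=5 i6/i7:mul.MUL sub.ALU ; pair
t=6 i8:ld.MEM ; no-port MEM/MEM
t=7 i9/i10:st.MEM or.ALU ; pair
t=8 i11:sub.ALU ; RAW+WAW r1
t=9 i12:xor.ALU ; tail

PAIRS = 3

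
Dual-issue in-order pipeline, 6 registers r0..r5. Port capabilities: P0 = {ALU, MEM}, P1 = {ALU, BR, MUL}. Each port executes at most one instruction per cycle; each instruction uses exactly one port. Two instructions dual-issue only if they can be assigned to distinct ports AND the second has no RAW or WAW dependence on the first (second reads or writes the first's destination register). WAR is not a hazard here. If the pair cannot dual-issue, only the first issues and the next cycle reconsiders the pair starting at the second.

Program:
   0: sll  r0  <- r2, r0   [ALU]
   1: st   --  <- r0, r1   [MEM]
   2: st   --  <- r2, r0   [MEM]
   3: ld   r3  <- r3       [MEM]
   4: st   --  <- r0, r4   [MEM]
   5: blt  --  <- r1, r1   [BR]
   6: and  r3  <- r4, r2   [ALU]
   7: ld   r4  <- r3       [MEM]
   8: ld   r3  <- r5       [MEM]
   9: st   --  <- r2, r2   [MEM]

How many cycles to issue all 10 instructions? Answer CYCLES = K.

CYCLES = 9

  cy0 -> i0 (sll.ALU) RAW r0
  cy1 -> i1 (st.MEM) no-port MEM/MEM
  cy2 -> i2 (st.MEM) no-port MEM/MEM
  cy3 -> i3 (ld.MEM) no-port MEM/MEM
  cy4 -> i4,i5 (st.MEM blt.BR) 2-wide
  cy5 -> i6 (and.ALU) RAW r3
  cy6 -> i7 (ld.MEM) no-port MEM/MEM
  cy7 -> i8 (ld.MEM) no-port MEM/MEM
  cy8 -> i9 (st.MEM) tail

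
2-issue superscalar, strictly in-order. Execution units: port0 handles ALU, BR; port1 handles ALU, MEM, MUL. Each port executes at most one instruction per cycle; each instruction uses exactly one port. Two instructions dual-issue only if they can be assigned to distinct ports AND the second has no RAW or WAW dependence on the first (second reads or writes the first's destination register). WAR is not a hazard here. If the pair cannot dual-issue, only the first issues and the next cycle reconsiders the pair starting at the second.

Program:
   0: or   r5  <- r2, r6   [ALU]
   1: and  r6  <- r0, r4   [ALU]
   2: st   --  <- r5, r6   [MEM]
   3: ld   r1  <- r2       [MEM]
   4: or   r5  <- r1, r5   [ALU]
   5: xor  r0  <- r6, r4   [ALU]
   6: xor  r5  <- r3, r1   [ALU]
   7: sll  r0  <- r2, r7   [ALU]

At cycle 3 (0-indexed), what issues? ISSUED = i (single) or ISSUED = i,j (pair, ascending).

ISSUED = 4,5

c0: i0,i1 or and  dual
c1: i2 st  no-port MEM/MEM
c2: i3 ld  RAW r1
c3: i4,i5 or xor  dual
c4: i6,i7 xor sll  dual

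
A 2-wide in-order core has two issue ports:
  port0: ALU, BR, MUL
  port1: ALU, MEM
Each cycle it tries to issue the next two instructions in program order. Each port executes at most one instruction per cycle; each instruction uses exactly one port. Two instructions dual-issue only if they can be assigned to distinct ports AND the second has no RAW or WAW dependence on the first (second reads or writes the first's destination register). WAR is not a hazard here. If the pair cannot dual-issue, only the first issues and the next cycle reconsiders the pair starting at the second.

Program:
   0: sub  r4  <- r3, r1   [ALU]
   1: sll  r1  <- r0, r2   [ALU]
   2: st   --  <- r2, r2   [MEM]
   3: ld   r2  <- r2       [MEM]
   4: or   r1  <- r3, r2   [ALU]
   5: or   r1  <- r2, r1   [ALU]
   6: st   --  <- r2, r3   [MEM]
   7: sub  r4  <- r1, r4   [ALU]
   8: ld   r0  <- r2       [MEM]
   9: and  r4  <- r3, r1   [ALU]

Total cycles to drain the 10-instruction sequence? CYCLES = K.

t=0 i0,i1:sub.ALU+sll.ALU ; 2-wide
t=1 i2:st.MEM ; no-port MEM/MEM
t=2 i3:ld.MEM ; RAW r2
t=3 i4:or.ALU ; RAW+WAW r1
t=4 i5,i6:or.ALU+st.MEM ; 2-wide
t=5 i7,i8:sub.ALU+ld.MEM ; 2-wide
t=6 i9:and.ALU ; tail

CYCLES = 7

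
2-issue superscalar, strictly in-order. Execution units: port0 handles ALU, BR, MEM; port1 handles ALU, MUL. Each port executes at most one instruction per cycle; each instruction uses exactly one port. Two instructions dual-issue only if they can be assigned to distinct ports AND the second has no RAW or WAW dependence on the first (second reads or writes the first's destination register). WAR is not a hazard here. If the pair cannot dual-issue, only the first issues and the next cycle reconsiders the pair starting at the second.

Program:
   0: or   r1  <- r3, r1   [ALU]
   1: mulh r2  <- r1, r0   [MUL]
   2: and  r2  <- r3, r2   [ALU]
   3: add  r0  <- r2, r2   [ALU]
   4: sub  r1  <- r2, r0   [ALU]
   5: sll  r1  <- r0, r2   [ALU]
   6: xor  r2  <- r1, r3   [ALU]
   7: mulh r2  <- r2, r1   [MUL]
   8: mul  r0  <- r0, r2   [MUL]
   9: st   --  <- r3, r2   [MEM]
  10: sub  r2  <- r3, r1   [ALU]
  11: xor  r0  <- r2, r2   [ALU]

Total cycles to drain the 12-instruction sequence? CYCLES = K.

CYCLES = 11

#0 head=0: or.ALU i0 RAW r1
#1 head=1: mulh.MUL i1 RAW+WAW r2
#2 head=2: and.ALU i2 RAW r2
#3 head=3: add.ALU i3 RAW r0
#4 head=4: sub.ALU i4 WAW r1
#5 head=5: sll.ALU i5 RAW r1
#6 head=6: xor.ALU i6 RAW+WAW r2
#7 head=7: mulh.MUL i7 no-port MUL/MUL
#8 head=8: mul.MUL/st.MEM i8/i9 2-wide
#9 head=10: sub.ALU i10 RAW r2
#10 head=11: xor.ALU i11 tail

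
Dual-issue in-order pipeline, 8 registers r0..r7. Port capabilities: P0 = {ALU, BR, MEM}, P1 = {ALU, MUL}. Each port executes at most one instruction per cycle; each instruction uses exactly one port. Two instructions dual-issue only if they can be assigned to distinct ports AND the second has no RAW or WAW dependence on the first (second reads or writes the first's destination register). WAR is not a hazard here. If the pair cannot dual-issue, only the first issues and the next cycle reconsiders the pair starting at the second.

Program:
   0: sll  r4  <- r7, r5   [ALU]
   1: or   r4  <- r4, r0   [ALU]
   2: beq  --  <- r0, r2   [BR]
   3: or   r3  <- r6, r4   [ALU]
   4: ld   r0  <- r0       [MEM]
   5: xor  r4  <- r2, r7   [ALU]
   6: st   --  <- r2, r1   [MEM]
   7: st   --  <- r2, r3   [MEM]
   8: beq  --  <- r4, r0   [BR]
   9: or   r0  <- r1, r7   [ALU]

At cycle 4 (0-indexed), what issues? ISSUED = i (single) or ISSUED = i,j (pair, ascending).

ISSUED = 7

[0] i0  sll  -- RAW+WAW r4
[1] i1&i2  or beq  -- dual
[2] i3&i4  or ld  -- dual
[3] i5&i6  xor st  -- dual
[4] i7  st  -- no-port MEM/BR
[5] i8&i9  beq or  -- dual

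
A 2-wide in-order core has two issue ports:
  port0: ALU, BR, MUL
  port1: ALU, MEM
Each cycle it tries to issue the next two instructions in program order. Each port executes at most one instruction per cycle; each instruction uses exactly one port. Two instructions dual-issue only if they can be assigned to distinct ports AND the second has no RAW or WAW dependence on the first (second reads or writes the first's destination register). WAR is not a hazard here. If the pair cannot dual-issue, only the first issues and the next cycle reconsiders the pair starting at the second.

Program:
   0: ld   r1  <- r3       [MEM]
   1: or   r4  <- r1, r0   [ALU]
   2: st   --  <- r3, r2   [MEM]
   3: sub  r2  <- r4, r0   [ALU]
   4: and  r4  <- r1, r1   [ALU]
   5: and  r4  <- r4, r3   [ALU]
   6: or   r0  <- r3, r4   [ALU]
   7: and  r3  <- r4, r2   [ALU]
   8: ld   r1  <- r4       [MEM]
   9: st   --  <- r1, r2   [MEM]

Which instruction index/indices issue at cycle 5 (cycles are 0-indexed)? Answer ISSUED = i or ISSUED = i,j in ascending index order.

ISSUED = 8

c0: i0 ld.MEM  RAW r1
c1: i1/i2 or.ALU+st.MEM  2-wide
c2: i3/i4 sub.ALU+and.ALU  2-wide
c3: i5 and.ALU  RAW r4
c4: i6/i7 or.ALU+and.ALU  2-wide
c5: i8 ld.MEM  no-port MEM/MEM
c6: i9 st.MEM  tail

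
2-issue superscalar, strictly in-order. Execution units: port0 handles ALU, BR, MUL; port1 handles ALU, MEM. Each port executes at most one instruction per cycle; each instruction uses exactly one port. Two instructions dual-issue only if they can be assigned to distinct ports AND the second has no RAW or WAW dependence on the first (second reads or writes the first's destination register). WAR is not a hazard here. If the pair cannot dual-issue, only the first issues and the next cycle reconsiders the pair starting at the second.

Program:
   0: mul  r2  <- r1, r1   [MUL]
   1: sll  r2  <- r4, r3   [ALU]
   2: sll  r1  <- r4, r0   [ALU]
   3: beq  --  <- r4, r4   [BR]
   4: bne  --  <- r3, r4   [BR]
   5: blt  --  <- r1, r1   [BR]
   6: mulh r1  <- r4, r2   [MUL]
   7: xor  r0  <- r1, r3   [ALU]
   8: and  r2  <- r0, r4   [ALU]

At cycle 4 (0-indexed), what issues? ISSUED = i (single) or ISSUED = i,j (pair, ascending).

t=0 i0:mul.MUL ; WAW r2
t=1 i1,i2:sll.ALU/sll.ALU ; 2-wide
t=2 i3:beq.BR ; no-port BR/BR
t=3 i4:bne.BR ; no-port BR/BR
t=4 i5:blt.BR ; no-port BR/MUL
t=5 i6:mulh.MUL ; RAW r1
t=6 i7:xor.ALU ; RAW r0
t=7 i8:and.ALU ; tail

ISSUED = 5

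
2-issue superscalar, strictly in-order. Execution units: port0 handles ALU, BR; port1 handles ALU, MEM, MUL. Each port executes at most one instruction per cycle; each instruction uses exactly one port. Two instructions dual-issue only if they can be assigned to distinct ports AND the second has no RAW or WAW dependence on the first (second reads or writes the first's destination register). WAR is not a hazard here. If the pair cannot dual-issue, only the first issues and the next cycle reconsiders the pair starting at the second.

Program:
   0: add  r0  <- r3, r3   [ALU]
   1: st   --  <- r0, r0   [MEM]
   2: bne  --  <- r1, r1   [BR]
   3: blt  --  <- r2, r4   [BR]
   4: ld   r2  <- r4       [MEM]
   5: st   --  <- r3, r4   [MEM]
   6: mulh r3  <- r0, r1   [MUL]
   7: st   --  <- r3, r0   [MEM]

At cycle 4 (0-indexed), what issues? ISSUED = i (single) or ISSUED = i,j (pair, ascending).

ISSUED = 6

0. add.ALU @i0  | RAW r0
1. st.MEM;bne.BR @i1&i2  | 2-wide
2. blt.BR;ld.MEM @i3&i4  | 2-wide
3. st.MEM @i5  | no-port MEM/MUL
4. mulh.MUL @i6  | no-port MUL/MEM
5. st.MEM @i7  | tail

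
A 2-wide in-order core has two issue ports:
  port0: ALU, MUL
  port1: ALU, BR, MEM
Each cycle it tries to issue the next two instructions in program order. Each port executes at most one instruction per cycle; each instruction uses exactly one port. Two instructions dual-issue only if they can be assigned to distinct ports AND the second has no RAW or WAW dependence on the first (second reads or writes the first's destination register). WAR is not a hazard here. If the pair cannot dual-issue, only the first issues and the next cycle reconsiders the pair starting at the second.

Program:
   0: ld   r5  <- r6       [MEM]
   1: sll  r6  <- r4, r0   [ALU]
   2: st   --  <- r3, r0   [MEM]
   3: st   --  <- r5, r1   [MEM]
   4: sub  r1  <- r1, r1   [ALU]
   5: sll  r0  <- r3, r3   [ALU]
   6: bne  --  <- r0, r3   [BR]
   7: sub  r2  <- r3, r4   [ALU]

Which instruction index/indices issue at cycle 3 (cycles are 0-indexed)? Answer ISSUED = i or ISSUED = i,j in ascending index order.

ISSUED = 5

  cy0 -> i0+i1 (ld.MEM sll.ALU) 2-wide
  cy1 -> i2 (st.MEM) no-port MEM/MEM
  cy2 -> i3+i4 (st.MEM sub.ALU) 2-wide
  cy3 -> i5 (sll.ALU) RAW r0
  cy4 -> i6+i7 (bne.BR sub.ALU) 2-wide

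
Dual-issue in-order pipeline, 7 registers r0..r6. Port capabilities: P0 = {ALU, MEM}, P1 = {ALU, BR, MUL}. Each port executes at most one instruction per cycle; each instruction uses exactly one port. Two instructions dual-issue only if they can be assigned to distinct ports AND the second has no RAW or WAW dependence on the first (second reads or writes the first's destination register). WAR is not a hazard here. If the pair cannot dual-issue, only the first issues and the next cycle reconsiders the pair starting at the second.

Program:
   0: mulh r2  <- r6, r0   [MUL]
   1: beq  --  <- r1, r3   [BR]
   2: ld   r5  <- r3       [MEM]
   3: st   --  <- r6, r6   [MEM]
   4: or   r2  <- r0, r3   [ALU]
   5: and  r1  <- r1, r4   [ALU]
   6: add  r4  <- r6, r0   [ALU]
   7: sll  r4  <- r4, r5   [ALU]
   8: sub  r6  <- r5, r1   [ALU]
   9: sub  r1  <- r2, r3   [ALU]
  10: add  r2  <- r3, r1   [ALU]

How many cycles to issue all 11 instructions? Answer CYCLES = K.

c0: i0 mulh.MUL  no-port MUL/BR
c1: i1+i2 beq.BR/ld.MEM  pair
c2: i3+i4 st.MEM/or.ALU  pair
c3: i5+i6 and.ALU/add.ALU  pair
c4: i7+i8 sll.ALU/sub.ALU  pair
c5: i9 sub.ALU  RAW r1
c6: i10 add.ALU  tail

CYCLES = 7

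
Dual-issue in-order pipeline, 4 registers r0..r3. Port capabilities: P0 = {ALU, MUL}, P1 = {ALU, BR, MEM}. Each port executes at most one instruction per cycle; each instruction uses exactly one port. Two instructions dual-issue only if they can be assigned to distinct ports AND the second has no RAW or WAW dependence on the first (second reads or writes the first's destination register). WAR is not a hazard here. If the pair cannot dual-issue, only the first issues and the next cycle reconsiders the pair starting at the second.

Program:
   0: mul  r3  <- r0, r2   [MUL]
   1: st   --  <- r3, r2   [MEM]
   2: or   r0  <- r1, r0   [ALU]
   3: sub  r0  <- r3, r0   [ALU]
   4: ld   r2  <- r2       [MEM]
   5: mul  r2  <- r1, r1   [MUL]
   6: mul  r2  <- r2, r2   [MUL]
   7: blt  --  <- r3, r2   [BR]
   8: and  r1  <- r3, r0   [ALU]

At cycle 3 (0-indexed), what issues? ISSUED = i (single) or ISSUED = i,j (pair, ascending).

  cy0 -> i0 (mul.MUL) RAW r3
  cy1 -> i1&i2 (st.MEM+or.ALU) pair
  cy2 -> i3&i4 (sub.ALU+ld.MEM) pair
  cy3 -> i5 (mul.MUL) no-port MUL/MUL
  cy4 -> i6 (mul.MUL) RAW r2
  cy5 -> i7&i8 (blt.BR+and.ALU) pair

ISSUED = 5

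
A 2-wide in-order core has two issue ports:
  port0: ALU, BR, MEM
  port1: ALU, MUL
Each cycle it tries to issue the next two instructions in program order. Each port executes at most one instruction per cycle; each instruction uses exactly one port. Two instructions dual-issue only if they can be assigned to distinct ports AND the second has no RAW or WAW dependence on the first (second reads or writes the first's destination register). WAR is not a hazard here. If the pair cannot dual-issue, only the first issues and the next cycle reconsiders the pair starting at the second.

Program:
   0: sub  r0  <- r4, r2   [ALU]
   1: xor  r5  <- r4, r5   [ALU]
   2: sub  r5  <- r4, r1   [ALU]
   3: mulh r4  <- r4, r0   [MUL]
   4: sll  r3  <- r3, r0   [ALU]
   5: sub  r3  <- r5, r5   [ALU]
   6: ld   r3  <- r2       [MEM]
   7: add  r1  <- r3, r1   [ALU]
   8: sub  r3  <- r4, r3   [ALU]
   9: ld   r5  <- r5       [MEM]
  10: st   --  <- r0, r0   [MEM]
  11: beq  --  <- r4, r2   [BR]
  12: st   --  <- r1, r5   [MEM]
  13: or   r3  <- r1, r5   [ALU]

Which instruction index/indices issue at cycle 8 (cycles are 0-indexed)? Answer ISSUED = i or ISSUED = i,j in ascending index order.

ISSUED = 11

  cy0 -> i0+i1 (sub/xor) 2-wide
  cy1 -> i2+i3 (sub/mulh) 2-wide
  cy2 -> i4 (sll) WAW r3
  cy3 -> i5 (sub) WAW r3
  cy4 -> i6 (ld) RAW r3
  cy5 -> i7+i8 (add/sub) 2-wide
  cy6 -> i9 (ld) no-port MEM/MEM
  cy7 -> i10 (st) no-port MEM/BR
  cy8 -> i11 (beq) no-port BR/MEM
  cy9 -> i12+i13 (st/or) 2-wide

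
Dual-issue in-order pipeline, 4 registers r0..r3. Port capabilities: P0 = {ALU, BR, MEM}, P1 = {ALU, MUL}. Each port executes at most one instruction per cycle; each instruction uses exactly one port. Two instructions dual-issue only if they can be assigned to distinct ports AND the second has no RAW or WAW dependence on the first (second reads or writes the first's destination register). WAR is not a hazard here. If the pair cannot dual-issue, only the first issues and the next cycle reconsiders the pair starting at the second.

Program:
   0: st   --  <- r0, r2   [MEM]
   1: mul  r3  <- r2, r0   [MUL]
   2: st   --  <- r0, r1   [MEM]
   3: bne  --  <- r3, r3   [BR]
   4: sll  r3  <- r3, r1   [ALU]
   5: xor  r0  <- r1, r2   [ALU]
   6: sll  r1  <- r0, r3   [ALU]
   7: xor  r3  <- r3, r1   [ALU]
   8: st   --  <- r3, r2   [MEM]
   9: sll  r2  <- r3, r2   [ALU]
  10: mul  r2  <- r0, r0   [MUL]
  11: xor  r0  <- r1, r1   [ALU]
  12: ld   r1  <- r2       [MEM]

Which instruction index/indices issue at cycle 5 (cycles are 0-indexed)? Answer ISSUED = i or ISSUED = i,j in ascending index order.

ISSUED = 7

#0 head=0: st.MEM+mul.MUL i0,i1 2-wide
#1 head=2: st.MEM i2 no-port MEM/BR
#2 head=3: bne.BR+sll.ALU i3,i4 2-wide
#3 head=5: xor.ALU i5 RAW r0
#4 head=6: sll.ALU i6 RAW r1
#5 head=7: xor.ALU i7 RAW r3
#6 head=8: st.MEM+sll.ALU i8,i9 2-wide
#7 head=10: mul.MUL+xor.ALU i10,i11 2-wide
#8 head=12: ld.MEM i12 tail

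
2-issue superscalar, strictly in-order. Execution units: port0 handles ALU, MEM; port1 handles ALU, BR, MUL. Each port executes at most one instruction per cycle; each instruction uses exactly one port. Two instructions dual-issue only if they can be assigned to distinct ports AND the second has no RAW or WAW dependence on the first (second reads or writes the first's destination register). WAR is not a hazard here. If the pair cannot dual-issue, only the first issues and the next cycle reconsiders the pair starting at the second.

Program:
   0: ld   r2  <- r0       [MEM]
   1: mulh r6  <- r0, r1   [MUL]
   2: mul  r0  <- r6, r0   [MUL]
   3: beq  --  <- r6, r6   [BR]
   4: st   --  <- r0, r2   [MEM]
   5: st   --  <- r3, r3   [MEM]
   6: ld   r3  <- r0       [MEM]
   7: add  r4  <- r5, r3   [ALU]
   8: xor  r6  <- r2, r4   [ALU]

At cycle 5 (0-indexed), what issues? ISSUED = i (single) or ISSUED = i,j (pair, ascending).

ISSUED = 7

t=0 i0+i1:ld.MEM+mulh.MUL ; pair
t=1 i2:mul.MUL ; no-port MUL/BR
t=2 i3+i4:beq.BR+st.MEM ; pair
t=3 i5:st.MEM ; no-port MEM/MEM
t=4 i6:ld.MEM ; RAW r3
t=5 i7:add.ALU ; RAW r4
t=6 i8:xor.ALU ; tail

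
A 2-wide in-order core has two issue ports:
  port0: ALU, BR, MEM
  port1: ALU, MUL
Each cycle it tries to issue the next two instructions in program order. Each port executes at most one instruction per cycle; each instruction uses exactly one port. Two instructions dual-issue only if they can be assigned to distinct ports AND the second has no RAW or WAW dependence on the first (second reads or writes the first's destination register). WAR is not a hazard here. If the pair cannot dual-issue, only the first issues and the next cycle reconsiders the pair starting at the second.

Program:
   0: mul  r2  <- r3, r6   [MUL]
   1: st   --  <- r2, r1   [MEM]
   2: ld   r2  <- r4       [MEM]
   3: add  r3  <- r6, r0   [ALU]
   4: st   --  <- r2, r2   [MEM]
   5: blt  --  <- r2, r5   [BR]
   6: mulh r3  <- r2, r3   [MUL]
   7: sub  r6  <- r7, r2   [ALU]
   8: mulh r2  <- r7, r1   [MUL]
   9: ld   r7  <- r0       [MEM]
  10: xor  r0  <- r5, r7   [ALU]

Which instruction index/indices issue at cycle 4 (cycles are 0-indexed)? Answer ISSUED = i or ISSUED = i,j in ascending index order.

0. mul @i0  | RAW r2
1. st @i1  | no-port MEM/MEM
2. ld+add @i2+i3  | pair
3. st @i4  | no-port MEM/BR
4. blt+mulh @i5+i6  | pair
5. sub+mulh @i7+i8  | pair
6. ld @i9  | RAW r7
7. xor @i10  | tail

ISSUED = 5,6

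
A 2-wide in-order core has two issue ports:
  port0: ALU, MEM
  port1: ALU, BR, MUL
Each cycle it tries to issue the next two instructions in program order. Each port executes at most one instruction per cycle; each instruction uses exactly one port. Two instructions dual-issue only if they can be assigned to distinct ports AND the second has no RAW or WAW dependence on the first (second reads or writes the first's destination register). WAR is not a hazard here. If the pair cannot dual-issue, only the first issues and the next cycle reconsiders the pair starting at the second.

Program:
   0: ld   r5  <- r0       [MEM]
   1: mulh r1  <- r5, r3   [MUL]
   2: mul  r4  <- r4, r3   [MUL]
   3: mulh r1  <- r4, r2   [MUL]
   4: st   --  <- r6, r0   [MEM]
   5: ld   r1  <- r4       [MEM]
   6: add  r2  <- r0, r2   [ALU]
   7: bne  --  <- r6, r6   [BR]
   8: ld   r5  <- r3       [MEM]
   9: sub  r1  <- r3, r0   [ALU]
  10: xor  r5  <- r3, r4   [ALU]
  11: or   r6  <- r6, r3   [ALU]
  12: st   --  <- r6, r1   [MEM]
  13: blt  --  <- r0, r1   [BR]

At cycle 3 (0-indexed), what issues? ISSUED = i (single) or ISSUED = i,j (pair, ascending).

c0: i0 ld  RAW r5
c1: i1 mulh  no-port MUL/MUL
c2: i2 mul  no-port MUL/MUL
c3: i3&i4 mulh+st  pair
c4: i5&i6 ld+add  pair
c5: i7&i8 bne+ld  pair
c6: i9&i10 sub+xor  pair
c7: i11 or  RAW r6
c8: i12&i13 st+blt  pair

ISSUED = 3,4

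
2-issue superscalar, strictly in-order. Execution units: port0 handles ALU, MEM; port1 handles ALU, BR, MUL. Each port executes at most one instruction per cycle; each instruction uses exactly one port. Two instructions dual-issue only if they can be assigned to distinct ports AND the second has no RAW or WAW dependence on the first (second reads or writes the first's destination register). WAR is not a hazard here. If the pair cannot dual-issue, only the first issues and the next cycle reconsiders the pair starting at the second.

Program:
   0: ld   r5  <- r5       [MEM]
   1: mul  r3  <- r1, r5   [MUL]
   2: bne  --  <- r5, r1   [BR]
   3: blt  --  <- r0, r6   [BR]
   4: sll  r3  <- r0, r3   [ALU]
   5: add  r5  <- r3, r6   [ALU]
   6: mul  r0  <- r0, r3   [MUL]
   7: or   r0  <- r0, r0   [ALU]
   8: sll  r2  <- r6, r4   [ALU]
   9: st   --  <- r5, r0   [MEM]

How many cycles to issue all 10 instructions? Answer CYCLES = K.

  cy0 -> i0 (ld) RAW r5
  cy1 -> i1 (mul) no-port MUL/BR
  cy2 -> i2 (bne) no-port BR/BR
  cy3 -> i3&i4 (blt/sll) pair
  cy4 -> i5&i6 (add/mul) pair
  cy5 -> i7&i8 (or/sll) pair
  cy6 -> i9 (st) tail

CYCLES = 7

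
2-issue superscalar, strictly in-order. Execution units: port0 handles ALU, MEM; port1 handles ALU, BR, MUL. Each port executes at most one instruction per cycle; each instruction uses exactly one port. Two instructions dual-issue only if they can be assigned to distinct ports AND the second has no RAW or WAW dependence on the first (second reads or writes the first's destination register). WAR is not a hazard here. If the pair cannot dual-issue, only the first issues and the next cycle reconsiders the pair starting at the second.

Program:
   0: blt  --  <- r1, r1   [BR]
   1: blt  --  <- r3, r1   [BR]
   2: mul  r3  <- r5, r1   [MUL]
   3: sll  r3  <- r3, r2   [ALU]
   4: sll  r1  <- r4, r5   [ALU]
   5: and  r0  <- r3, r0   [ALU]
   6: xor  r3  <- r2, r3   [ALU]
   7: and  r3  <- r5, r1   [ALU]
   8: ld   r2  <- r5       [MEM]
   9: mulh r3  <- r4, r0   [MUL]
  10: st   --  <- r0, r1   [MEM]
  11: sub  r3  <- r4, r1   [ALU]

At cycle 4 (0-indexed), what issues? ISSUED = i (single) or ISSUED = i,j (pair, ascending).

0. blt @i0  | no-port BR/BR
1. blt @i1  | no-port BR/MUL
2. mul @i2  | RAW+WAW r3
3. sll sll @i3/i4  | 2-wide
4. and xor @i5/i6  | 2-wide
5. and ld @i7/i8  | 2-wide
6. mulh st @i9/i10  | 2-wide
7. sub @i11  | tail

ISSUED = 5,6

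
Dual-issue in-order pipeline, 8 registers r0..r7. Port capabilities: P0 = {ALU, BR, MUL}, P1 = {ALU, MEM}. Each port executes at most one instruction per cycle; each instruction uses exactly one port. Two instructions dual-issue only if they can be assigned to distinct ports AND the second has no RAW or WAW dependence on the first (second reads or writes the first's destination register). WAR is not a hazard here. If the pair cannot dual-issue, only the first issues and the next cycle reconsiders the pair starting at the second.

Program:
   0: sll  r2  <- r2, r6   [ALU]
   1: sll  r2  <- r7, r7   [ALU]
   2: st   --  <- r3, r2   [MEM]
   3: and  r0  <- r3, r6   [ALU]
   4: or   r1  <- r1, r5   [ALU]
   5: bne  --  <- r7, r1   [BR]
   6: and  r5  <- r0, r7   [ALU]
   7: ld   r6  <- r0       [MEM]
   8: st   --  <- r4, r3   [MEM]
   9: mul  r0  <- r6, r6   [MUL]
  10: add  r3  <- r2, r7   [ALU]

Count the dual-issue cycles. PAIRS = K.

PAIRS = 3

[0] i0  sll.ALU  -- WAW r2
[1] i1  sll.ALU  -- RAW r2
[2] i2,i3  st.MEM/and.ALU  -- 2-wide
[3] i4  or.ALU  -- RAW r1
[4] i5,i6  bne.BR/and.ALU  -- 2-wide
[5] i7  ld.MEM  -- no-port MEM/MEM
[6] i8,i9  st.MEM/mul.MUL  -- 2-wide
[7] i10  add.ALU  -- tail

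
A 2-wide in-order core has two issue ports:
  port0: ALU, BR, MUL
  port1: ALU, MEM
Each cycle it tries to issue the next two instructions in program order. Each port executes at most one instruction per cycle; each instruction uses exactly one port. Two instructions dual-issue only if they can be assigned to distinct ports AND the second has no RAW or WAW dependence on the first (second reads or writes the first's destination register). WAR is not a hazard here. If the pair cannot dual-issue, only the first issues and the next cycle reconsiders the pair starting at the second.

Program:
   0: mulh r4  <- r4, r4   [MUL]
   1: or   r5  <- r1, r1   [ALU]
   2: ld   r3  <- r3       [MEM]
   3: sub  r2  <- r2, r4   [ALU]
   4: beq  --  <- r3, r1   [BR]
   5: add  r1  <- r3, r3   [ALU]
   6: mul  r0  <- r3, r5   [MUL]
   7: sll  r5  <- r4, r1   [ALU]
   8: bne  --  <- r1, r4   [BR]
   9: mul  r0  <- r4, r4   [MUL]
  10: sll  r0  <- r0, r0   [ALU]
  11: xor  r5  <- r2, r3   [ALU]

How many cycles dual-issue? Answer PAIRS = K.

PAIRS = 5

[0] i0/i1  mulh or  -- dual
[1] i2/i3  ld sub  -- dual
[2] i4/i5  beq add  -- dual
[3] i6/i7  mul sll  -- dual
[4] i8  bne  -- no-port BR/MUL
[5] i9  mul  -- RAW+WAW r0
[6] i10/i11  sll xor  -- dual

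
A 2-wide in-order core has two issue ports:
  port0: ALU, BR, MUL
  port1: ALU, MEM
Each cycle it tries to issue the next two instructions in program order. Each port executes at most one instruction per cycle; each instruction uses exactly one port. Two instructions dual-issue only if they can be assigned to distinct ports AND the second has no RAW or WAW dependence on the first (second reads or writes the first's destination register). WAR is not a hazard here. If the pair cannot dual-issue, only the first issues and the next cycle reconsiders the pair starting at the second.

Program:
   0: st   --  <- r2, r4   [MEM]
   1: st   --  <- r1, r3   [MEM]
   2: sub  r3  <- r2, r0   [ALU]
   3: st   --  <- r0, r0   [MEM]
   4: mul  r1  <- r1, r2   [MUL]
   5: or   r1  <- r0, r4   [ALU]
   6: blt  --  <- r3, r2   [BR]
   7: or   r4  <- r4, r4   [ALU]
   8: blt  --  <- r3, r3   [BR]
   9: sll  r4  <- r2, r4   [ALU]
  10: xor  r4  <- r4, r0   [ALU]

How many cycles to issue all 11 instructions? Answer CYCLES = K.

CYCLES = 7

c0: i0 st.MEM  no-port MEM/MEM
c1: i1&i2 st.MEM+sub.ALU  pair
c2: i3&i4 st.MEM+mul.MUL  pair
c3: i5&i6 or.ALU+blt.BR  pair
c4: i7&i8 or.ALU+blt.BR  pair
c5: i9 sll.ALU  RAW+WAW r4
c6: i10 xor.ALU  tail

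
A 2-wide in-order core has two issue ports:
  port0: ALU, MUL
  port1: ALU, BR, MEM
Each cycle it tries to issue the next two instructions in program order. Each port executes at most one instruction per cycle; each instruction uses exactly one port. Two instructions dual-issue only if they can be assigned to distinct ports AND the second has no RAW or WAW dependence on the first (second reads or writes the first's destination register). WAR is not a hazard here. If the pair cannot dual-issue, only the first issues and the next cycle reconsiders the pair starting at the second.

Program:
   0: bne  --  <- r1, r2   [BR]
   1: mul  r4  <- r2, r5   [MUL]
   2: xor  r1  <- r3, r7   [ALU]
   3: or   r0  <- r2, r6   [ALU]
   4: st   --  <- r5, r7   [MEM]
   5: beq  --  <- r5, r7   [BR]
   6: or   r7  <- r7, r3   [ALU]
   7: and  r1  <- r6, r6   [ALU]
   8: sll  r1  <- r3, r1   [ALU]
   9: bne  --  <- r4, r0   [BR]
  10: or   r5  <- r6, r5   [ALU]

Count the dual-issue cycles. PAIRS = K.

  cy0 -> i0/i1 (bne/mul) dual
  cy1 -> i2/i3 (xor/or) dual
  cy2 -> i4 (st) no-port MEM/BR
  cy3 -> i5/i6 (beq/or) dual
  cy4 -> i7 (and) RAW+WAW r1
  cy5 -> i8/i9 (sll/bne) dual
  cy6 -> i10 (or) tail

PAIRS = 4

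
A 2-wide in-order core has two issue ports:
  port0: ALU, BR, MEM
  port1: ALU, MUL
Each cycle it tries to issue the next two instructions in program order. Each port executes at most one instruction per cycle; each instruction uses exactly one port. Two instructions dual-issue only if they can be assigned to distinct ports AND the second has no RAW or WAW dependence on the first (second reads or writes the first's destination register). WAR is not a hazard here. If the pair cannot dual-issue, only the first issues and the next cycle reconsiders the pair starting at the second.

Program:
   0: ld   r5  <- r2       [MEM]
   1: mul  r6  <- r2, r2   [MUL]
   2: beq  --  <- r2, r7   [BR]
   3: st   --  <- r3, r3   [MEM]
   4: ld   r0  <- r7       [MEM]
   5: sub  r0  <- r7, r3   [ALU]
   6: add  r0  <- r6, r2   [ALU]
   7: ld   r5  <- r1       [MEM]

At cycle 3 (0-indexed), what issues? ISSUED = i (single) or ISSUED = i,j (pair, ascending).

#0 head=0: ld;mul i0+i1 pair
#1 head=2: beq i2 no-port BR/MEM
#2 head=3: st i3 no-port MEM/MEM
#3 head=4: ld i4 WAW r0
#4 head=5: sub i5 WAW r0
#5 head=6: add;ld i6+i7 pair

ISSUED = 4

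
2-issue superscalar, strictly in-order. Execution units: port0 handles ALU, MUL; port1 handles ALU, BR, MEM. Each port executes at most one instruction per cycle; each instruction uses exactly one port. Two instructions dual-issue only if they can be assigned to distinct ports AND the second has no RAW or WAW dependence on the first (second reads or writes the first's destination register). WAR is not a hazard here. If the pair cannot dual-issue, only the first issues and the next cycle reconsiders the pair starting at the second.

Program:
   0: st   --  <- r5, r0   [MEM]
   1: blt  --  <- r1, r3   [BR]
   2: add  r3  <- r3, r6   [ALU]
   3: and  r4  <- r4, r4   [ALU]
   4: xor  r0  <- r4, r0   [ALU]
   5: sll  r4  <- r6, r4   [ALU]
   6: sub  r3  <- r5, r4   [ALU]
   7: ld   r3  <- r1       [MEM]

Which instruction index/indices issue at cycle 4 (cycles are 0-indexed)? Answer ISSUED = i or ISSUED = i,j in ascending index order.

[0] i0  st  -- no-port MEM/BR
[1] i1&i2  blt add  -- pair
[2] i3  and  -- RAW r4
[3] i4&i5  xor sll  -- pair
[4] i6  sub  -- WAW r3
[5] i7  ld  -- tail

ISSUED = 6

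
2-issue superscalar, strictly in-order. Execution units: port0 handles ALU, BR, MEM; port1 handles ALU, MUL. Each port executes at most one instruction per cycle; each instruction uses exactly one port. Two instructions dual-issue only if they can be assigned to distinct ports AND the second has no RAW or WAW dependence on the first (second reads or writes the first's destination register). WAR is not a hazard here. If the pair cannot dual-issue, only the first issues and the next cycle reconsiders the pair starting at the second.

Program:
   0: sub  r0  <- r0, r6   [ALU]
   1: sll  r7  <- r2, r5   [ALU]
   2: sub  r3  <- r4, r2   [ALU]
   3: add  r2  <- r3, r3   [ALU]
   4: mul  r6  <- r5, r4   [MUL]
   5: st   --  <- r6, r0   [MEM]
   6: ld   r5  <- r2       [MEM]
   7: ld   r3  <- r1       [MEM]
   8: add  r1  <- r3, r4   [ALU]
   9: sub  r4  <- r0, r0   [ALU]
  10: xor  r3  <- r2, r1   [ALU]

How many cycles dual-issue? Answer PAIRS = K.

t=0 i0&i1:sub/sll ; pair
t=1 i2:sub ; RAW r3
t=2 i3&i4:add/mul ; pair
t=3 i5:st ; no-port MEM/MEM
t=4 i6:ld ; no-port MEM/MEM
t=5 i7:ld ; RAW r3
t=6 i8&i9:add/sub ; pair
t=7 i10:xor ; tail

PAIRS = 3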